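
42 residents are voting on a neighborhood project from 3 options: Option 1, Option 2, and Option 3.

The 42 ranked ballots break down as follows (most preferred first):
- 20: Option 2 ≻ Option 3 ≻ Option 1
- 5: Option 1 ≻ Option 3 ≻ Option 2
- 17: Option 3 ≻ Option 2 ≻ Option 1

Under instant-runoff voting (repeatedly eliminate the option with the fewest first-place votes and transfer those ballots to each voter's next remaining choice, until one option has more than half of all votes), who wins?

Option 3

Round 1: Option 1 5, Option 2 20, Option 3 17. Option 1 eliminated.
Round 2: Option 2 20, Option 3 22. Option 3 has a majority (≥22).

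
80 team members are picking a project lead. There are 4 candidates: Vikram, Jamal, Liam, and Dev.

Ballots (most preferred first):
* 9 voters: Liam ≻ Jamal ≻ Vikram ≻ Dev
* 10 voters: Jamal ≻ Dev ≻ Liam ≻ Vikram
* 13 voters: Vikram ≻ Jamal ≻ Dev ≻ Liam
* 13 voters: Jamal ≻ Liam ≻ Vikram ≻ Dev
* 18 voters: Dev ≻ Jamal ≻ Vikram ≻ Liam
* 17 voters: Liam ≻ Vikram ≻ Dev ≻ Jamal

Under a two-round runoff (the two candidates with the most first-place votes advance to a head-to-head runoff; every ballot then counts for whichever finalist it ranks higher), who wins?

Round 1 first-place votes: Vikram 13, Jamal 23, Liam 26, Dev 18. Liam and Jamal advance.
Runoff: Liam is ranked above Jamal on 26 ballots, Jamal above Liam on 54.

Jamal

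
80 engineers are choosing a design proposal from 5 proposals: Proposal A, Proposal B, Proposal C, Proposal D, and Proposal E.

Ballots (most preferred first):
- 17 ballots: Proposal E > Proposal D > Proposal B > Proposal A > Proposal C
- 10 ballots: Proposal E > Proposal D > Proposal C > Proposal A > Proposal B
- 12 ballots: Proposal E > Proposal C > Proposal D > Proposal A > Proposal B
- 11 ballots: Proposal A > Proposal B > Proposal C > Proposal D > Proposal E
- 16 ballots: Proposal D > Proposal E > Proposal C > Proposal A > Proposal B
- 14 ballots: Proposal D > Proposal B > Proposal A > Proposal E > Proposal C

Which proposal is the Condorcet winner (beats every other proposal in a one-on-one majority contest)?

Proposal D

Proposal D vs Proposal A: 69–11
Proposal D vs Proposal B: 69–11
Proposal D vs Proposal C: 57–23
Proposal D vs Proposal E: 41–39
Proposal D beats every other proposal.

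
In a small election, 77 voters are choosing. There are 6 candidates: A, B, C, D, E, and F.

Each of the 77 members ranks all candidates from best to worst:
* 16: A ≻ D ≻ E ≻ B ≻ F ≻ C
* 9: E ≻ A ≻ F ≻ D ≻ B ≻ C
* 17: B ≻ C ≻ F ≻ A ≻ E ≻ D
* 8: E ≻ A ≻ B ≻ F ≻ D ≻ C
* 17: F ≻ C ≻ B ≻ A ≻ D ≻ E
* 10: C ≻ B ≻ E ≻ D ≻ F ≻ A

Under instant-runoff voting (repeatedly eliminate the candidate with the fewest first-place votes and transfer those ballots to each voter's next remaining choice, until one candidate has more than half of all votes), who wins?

B

Round 1: A 16, B 17, C 10, D 0, E 17, F 17. D eliminated.
Round 2: A 16, B 17, C 10, E 17, F 17. C eliminated.
Round 3: A 16, B 27, E 17, F 17. A eliminated.
Round 4: B 27, E 33, F 17. F eliminated.
Round 5: B 44, E 33. B has a majority (≥39).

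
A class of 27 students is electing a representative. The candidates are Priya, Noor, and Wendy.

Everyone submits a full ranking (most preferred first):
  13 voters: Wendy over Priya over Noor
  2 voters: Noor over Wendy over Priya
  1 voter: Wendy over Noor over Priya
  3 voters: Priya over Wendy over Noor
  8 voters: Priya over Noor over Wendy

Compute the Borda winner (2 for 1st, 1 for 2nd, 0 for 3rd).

Priya: 13×1 + 2×0 + 1×0 + 3×2 + 8×2 = 35
Noor: 13×0 + 2×2 + 1×1 + 3×0 + 8×1 = 13
Wendy: 13×2 + 2×1 + 1×2 + 3×1 + 8×0 = 33

Priya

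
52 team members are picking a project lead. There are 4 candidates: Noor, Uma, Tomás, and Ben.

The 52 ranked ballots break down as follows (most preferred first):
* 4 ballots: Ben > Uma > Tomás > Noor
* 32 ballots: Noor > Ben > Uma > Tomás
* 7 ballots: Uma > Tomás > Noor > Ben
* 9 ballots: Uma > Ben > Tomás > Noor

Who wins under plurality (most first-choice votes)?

Noor

First-place votes: Noor 32, Uma 16, Tomás 0, Ben 4.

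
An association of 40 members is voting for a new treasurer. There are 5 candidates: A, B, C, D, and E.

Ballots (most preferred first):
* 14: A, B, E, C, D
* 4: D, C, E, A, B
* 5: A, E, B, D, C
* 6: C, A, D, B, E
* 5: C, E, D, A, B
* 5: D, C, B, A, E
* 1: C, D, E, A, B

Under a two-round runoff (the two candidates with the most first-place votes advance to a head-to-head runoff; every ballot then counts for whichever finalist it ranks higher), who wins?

C

Round 1 first-place votes: A 19, B 0, C 12, D 9, E 0. A and C advance.
Runoff: A is ranked above C on 19 ballots, C above A on 21.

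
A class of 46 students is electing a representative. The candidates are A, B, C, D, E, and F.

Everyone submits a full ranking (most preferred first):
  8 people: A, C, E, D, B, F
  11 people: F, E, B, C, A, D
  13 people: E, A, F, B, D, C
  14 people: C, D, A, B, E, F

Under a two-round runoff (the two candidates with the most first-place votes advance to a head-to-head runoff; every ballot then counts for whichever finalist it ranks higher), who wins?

Round 1 first-place votes: A 8, B 0, C 14, D 0, E 13, F 11. C and E advance.
Runoff: C is ranked above E on 22 ballots, E above C on 24.

E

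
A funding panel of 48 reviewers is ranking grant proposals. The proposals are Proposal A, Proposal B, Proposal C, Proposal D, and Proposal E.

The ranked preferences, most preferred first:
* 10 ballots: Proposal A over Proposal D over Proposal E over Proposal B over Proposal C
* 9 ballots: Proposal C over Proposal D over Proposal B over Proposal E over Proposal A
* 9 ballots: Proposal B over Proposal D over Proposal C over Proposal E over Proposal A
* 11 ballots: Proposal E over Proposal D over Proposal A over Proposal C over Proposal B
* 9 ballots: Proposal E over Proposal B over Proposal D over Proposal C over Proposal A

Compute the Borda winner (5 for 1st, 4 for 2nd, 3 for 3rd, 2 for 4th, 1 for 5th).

Proposal D

Proposal A: 10×5 + 9×1 + 9×1 + 11×3 + 9×1 = 110
Proposal B: 10×2 + 9×3 + 9×5 + 11×1 + 9×4 = 139
Proposal C: 10×1 + 9×5 + 9×3 + 11×2 + 9×2 = 122
Proposal D: 10×4 + 9×4 + 9×4 + 11×4 + 9×3 = 183
Proposal E: 10×3 + 9×2 + 9×2 + 11×5 + 9×5 = 166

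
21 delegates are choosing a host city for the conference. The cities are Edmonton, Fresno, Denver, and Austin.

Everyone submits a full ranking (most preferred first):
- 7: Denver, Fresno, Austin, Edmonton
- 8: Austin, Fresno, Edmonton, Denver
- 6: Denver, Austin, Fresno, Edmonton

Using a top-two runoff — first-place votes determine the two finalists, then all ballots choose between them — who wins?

Denver

Round 1 first-place votes: Edmonton 0, Fresno 0, Denver 13, Austin 8. Denver and Austin advance.
Runoff: Denver is ranked above Austin on 13 ballots, Austin above Denver on 8.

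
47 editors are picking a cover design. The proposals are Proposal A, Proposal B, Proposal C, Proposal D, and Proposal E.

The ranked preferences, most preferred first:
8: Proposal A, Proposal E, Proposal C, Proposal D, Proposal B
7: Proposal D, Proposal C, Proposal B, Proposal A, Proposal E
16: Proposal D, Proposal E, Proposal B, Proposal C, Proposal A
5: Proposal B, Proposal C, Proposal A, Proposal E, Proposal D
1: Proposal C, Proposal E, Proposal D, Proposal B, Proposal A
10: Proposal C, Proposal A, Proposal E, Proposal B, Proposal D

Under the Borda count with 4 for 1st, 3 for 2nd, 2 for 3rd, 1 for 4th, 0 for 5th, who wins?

Proposal A: 8×4 + 7×1 + 16×0 + 5×2 + 1×0 + 10×3 = 79
Proposal B: 8×0 + 7×2 + 16×2 + 5×4 + 1×1 + 10×1 = 77
Proposal C: 8×2 + 7×3 + 16×1 + 5×3 + 1×4 + 10×4 = 112
Proposal D: 8×1 + 7×4 + 16×4 + 5×0 + 1×2 + 10×0 = 102
Proposal E: 8×3 + 7×0 + 16×3 + 5×1 + 1×3 + 10×2 = 100

Proposal C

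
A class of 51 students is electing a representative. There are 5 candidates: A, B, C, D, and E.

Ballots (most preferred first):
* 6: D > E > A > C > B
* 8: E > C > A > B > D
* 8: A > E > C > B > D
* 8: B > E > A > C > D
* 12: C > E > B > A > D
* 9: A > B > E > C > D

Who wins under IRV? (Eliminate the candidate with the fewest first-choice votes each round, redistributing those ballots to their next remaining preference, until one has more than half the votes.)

E

Round 1: A 17, B 8, C 12, D 6, E 8. D eliminated.
Round 2: A 17, B 8, C 12, E 14. B eliminated.
Round 3: A 17, C 12, E 22. C eliminated.
Round 4: A 17, E 34. E has a majority (≥26).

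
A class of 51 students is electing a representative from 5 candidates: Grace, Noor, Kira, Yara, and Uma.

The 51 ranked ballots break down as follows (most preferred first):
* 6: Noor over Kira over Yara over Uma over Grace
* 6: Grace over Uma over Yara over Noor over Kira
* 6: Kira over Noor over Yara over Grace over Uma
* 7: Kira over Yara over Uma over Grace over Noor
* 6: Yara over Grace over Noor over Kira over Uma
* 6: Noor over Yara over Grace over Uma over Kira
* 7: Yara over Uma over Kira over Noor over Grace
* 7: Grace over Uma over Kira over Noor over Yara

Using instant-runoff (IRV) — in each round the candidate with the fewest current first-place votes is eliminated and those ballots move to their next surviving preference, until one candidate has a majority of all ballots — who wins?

Kira

Round 1: Grace 13, Noor 12, Kira 13, Yara 13, Uma 0. Uma eliminated.
Round 2: Grace 13, Noor 12, Kira 13, Yara 13. Noor eliminated.
Round 3: Grace 13, Kira 19, Yara 19. Grace eliminated.
Round 4: Kira 26, Yara 25. Kira has a majority (≥26).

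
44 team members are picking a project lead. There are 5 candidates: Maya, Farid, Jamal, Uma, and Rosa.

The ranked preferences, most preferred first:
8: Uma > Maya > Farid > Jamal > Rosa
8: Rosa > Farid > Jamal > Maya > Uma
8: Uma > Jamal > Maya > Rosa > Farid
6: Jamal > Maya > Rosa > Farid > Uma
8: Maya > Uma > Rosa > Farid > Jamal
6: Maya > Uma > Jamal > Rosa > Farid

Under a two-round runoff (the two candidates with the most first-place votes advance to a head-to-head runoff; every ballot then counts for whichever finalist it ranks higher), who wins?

Maya

Round 1 first-place votes: Maya 14, Farid 0, Jamal 6, Uma 16, Rosa 8. Uma and Maya advance.
Runoff: Uma is ranked above Maya on 16 ballots, Maya above Uma on 28.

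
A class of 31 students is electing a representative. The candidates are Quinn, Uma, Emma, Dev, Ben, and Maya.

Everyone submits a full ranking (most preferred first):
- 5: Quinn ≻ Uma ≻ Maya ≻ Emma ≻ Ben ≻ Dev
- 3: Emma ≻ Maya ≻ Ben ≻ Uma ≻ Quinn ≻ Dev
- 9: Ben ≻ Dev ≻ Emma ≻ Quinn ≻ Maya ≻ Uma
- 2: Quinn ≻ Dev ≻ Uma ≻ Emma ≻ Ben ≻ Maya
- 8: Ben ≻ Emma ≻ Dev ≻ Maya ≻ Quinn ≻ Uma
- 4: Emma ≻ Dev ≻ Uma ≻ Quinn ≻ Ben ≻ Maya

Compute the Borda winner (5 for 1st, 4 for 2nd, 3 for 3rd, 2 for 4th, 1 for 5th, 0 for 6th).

Emma

Quinn: 5×5 + 3×1 + 9×2 + 2×5 + 8×1 + 4×2 = 72
Uma: 5×4 + 3×2 + 9×0 + 2×3 + 8×0 + 4×3 = 44
Emma: 5×2 + 3×5 + 9×3 + 2×2 + 8×4 + 4×5 = 108
Dev: 5×0 + 3×0 + 9×4 + 2×4 + 8×3 + 4×4 = 84
Ben: 5×1 + 3×3 + 9×5 + 2×1 + 8×5 + 4×1 = 105
Maya: 5×3 + 3×4 + 9×1 + 2×0 + 8×2 + 4×0 = 52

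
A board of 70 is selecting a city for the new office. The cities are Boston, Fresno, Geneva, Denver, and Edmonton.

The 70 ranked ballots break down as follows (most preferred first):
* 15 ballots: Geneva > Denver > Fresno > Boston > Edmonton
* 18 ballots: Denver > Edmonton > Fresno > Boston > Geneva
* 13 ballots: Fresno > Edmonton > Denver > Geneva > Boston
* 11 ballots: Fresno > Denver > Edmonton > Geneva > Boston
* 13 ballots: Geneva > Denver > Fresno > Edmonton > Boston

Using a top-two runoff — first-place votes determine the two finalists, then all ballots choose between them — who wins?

Round 1 first-place votes: Boston 0, Fresno 24, Geneva 28, Denver 18, Edmonton 0. Geneva and Fresno advance.
Runoff: Geneva is ranked above Fresno on 28 ballots, Fresno above Geneva on 42.

Fresno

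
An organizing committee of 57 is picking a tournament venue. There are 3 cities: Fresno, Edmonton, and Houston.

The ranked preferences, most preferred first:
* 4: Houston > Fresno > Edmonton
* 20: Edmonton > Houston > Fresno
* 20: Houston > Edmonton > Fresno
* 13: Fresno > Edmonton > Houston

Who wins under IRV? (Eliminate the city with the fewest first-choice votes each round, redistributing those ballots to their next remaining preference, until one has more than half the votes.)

Edmonton

Round 1: Fresno 13, Edmonton 20, Houston 24. Fresno eliminated.
Round 2: Edmonton 33, Houston 24. Edmonton has a majority (≥29).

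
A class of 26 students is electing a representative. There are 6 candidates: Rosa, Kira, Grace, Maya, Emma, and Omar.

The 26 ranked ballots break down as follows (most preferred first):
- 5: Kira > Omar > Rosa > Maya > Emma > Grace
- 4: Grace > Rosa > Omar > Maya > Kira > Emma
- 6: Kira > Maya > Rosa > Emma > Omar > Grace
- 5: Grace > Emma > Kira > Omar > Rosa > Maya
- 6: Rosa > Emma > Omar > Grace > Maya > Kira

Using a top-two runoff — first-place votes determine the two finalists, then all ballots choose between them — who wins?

Round 1 first-place votes: Rosa 6, Kira 11, Grace 9, Maya 0, Emma 0, Omar 0. Kira and Grace advance.
Runoff: Kira is ranked above Grace on 11 ballots, Grace above Kira on 15.

Grace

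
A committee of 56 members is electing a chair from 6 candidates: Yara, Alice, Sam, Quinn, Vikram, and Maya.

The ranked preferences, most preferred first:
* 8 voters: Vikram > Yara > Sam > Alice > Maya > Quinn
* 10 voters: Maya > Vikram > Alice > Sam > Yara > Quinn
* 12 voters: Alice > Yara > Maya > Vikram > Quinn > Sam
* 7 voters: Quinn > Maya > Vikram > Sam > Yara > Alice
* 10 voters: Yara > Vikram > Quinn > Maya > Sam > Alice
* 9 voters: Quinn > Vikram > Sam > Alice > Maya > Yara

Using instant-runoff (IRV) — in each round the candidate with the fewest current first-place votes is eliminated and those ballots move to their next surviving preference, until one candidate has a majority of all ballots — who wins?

Round 1: Yara 10, Alice 12, Sam 0, Quinn 16, Vikram 8, Maya 10. Sam eliminated.
Round 2: Yara 10, Alice 12, Quinn 16, Vikram 8, Maya 10. Vikram eliminated.
Round 3: Yara 18, Alice 12, Quinn 16, Maya 10. Maya eliminated.
Round 4: Yara 18, Alice 22, Quinn 16. Quinn eliminated.
Round 5: Yara 25, Alice 31. Alice has a majority (≥29).

Alice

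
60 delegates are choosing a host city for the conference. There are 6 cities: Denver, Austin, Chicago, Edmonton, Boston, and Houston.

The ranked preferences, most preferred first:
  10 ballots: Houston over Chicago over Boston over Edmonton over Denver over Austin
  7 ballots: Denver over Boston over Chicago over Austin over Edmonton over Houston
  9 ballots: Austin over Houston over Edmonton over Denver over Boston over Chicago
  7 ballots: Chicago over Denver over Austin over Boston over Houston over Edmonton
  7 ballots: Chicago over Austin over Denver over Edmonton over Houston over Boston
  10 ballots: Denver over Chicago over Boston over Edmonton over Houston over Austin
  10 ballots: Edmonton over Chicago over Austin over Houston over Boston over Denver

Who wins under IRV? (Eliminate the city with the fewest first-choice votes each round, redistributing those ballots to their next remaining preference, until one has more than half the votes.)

Chicago

Round 1: Denver 17, Austin 9, Chicago 14, Edmonton 10, Boston 0, Houston 10. Boston eliminated.
Round 2: Denver 17, Austin 9, Chicago 14, Edmonton 10, Houston 10. Austin eliminated.
Round 3: Denver 17, Chicago 14, Edmonton 10, Houston 19. Edmonton eliminated.
Round 4: Denver 17, Chicago 24, Houston 19. Denver eliminated.
Round 5: Chicago 41, Houston 19. Chicago has a majority (≥31).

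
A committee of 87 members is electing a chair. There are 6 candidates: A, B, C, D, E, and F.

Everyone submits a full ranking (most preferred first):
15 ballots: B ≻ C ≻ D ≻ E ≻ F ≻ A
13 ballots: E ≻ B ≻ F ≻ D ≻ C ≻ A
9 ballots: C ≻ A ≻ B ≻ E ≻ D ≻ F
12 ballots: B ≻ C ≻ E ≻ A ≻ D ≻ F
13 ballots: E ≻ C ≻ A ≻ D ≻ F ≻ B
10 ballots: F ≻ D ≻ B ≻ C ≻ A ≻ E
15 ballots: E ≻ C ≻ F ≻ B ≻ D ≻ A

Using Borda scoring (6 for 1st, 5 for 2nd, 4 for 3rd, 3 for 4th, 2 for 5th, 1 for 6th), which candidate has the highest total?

C

A: 15×1 + 13×1 + 9×5 + 12×3 + 13×4 + 10×2 + 15×1 = 196
B: 15×6 + 13×5 + 9×4 + 12×6 + 13×1 + 10×4 + 15×3 = 361
C: 15×5 + 13×2 + 9×6 + 12×5 + 13×5 + 10×3 + 15×5 = 385
D: 15×4 + 13×3 + 9×2 + 12×2 + 13×3 + 10×5 + 15×2 = 260
E: 15×3 + 13×6 + 9×3 + 12×4 + 13×6 + 10×1 + 15×6 = 376
F: 15×2 + 13×4 + 9×1 + 12×1 + 13×2 + 10×6 + 15×4 = 249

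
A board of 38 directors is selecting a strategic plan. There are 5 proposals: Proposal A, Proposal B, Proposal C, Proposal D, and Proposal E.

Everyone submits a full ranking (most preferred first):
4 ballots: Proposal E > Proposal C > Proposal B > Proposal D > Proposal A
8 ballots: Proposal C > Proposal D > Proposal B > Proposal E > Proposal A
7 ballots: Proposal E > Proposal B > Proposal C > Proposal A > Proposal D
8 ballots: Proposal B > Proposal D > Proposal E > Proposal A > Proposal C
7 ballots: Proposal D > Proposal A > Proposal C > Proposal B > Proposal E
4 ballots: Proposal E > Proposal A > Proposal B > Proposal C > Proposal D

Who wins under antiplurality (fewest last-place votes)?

Last-place votes: Proposal A 12, Proposal B 0, Proposal C 8, Proposal D 11, Proposal E 7.

Proposal B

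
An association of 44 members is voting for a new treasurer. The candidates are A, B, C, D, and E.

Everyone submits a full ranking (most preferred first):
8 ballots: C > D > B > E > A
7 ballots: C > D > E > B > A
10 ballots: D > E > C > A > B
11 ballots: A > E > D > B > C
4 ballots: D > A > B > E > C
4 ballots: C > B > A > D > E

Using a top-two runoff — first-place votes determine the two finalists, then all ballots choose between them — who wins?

D

Round 1 first-place votes: A 11, B 0, C 19, D 14, E 0. C and D advance.
Runoff: C is ranked above D on 19 ballots, D above C on 25.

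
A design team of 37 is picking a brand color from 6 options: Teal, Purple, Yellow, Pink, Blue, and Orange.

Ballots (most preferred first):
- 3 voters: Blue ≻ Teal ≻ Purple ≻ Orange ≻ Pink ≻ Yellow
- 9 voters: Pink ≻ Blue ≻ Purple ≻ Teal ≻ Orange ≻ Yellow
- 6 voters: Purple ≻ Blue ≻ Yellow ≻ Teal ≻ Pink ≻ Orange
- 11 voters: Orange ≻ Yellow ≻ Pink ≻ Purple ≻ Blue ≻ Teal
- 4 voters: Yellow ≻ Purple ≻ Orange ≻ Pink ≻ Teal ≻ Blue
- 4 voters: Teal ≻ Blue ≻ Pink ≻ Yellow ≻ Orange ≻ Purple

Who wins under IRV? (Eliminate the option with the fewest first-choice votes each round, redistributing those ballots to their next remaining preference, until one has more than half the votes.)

Round 1: Teal 4, Purple 6, Yellow 4, Pink 9, Blue 3, Orange 11. Blue eliminated.
Round 2: Teal 7, Purple 6, Yellow 4, Pink 9, Orange 11. Yellow eliminated.
Round 3: Teal 7, Purple 10, Pink 9, Orange 11. Teal eliminated.
Round 4: Purple 13, Pink 13, Orange 11. Orange eliminated.
Round 5: Purple 13, Pink 24. Pink has a majority (≥19).

Pink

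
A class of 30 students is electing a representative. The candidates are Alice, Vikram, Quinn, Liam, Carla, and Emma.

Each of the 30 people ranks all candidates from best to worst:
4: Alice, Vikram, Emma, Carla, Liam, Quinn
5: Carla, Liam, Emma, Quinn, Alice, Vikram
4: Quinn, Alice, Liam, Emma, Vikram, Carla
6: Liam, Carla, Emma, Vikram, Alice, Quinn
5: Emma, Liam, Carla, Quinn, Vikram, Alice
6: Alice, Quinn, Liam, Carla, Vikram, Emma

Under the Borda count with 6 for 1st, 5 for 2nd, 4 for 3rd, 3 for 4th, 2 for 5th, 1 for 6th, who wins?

Alice: 4×6 + 5×2 + 4×5 + 6×2 + 5×1 + 6×6 = 107
Vikram: 4×5 + 5×1 + 4×2 + 6×3 + 5×2 + 6×2 = 73
Quinn: 4×1 + 5×3 + 4×6 + 6×1 + 5×3 + 6×5 = 94
Liam: 4×2 + 5×5 + 4×4 + 6×6 + 5×5 + 6×4 = 134
Carla: 4×3 + 5×6 + 4×1 + 6×5 + 5×4 + 6×3 = 114
Emma: 4×4 + 5×4 + 4×3 + 6×4 + 5×6 + 6×1 = 108

Liam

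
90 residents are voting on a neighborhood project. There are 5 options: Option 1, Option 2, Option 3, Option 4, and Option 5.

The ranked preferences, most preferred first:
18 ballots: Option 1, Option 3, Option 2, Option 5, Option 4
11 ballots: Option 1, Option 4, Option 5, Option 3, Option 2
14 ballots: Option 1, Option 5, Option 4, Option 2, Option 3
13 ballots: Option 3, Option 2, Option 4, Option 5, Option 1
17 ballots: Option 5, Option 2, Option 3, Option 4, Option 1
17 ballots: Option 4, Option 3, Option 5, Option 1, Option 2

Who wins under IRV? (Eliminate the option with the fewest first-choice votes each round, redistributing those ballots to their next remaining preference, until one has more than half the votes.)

Round 1: Option 1 43, Option 2 0, Option 3 13, Option 4 17, Option 5 17. Option 2 eliminated.
Round 2: Option 1 43, Option 3 13, Option 4 17, Option 5 17. Option 3 eliminated.
Round 3: Option 1 43, Option 4 30, Option 5 17. Option 5 eliminated.
Round 4: Option 1 43, Option 4 47. Option 4 has a majority (≥46).

Option 4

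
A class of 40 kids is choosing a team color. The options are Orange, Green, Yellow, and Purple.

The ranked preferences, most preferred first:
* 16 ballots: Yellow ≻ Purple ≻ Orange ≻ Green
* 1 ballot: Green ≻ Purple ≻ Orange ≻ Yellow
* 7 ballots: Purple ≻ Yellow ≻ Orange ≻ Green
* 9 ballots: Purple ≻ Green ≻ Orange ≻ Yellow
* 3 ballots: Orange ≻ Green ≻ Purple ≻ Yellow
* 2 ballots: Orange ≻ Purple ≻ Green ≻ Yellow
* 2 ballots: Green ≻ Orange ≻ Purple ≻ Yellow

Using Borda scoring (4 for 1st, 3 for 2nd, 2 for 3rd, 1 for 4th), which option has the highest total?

Purple

Orange: 16×2 + 1×2 + 7×2 + 9×2 + 3×4 + 2×4 + 2×3 = 92
Green: 16×1 + 1×4 + 7×1 + 9×3 + 3×3 + 2×2 + 2×4 = 75
Yellow: 16×4 + 1×1 + 7×3 + 9×1 + 3×1 + 2×1 + 2×1 = 102
Purple: 16×3 + 1×3 + 7×4 + 9×4 + 3×2 + 2×3 + 2×2 = 131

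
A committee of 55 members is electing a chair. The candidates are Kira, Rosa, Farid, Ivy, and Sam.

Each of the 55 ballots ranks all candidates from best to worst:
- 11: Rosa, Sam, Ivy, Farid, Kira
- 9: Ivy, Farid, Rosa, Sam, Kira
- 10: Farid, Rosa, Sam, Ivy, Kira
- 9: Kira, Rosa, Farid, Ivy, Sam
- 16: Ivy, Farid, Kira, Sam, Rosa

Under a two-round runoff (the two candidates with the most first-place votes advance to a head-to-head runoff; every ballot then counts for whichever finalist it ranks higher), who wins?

Round 1 first-place votes: Kira 9, Rosa 11, Farid 10, Ivy 25, Sam 0. Ivy and Rosa advance.
Runoff: Ivy is ranked above Rosa on 25 ballots, Rosa above Ivy on 30.

Rosa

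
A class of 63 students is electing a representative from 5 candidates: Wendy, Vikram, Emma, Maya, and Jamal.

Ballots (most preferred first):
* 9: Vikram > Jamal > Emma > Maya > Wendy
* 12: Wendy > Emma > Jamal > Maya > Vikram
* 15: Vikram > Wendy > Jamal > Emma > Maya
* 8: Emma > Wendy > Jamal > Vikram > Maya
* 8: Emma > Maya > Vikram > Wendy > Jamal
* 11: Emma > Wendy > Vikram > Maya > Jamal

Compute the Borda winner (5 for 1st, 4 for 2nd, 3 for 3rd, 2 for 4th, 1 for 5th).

Emma

Wendy: 9×1 + 12×5 + 15×4 + 8×4 + 8×2 + 11×4 = 221
Vikram: 9×5 + 12×1 + 15×5 + 8×2 + 8×3 + 11×3 = 205
Emma: 9×3 + 12×4 + 15×2 + 8×5 + 8×5 + 11×5 = 240
Maya: 9×2 + 12×2 + 15×1 + 8×1 + 8×4 + 11×2 = 119
Jamal: 9×4 + 12×3 + 15×3 + 8×3 + 8×1 + 11×1 = 160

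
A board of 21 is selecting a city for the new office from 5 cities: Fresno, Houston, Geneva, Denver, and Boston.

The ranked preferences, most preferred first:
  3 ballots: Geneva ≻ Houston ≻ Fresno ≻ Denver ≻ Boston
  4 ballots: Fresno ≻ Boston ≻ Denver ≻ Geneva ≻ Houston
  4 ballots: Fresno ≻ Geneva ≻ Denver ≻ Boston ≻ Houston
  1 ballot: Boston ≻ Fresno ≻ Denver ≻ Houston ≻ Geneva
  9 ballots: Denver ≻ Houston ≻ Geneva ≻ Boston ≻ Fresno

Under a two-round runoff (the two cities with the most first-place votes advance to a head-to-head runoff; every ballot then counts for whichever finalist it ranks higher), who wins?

Fresno

Round 1 first-place votes: Fresno 8, Houston 0, Geneva 3, Denver 9, Boston 1. Denver and Fresno advance.
Runoff: Denver is ranked above Fresno on 9 ballots, Fresno above Denver on 12.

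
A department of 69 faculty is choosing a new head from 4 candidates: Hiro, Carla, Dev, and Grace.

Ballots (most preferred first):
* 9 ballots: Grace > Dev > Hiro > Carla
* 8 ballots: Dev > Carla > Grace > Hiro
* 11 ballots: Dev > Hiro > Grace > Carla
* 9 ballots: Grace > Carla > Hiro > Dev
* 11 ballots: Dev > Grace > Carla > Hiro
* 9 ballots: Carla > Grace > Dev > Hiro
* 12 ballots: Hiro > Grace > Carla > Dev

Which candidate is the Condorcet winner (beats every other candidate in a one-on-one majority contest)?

Grace vs Hiro: 46–23
Grace vs Carla: 52–17
Grace vs Dev: 39–30
Grace beats every other candidate.

Grace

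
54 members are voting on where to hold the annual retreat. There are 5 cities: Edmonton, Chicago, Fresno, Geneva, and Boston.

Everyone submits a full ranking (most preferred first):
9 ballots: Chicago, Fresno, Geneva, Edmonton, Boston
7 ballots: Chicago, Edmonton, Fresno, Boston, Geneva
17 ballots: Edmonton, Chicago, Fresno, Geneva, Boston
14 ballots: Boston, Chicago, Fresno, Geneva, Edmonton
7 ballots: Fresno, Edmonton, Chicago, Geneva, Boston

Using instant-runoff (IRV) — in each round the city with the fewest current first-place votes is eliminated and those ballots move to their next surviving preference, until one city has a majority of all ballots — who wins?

Chicago

Round 1: Edmonton 17, Chicago 16, Fresno 7, Geneva 0, Boston 14. Geneva eliminated.
Round 2: Edmonton 17, Chicago 16, Fresno 7, Boston 14. Fresno eliminated.
Round 3: Edmonton 24, Chicago 16, Boston 14. Boston eliminated.
Round 4: Edmonton 24, Chicago 30. Chicago has a majority (≥28).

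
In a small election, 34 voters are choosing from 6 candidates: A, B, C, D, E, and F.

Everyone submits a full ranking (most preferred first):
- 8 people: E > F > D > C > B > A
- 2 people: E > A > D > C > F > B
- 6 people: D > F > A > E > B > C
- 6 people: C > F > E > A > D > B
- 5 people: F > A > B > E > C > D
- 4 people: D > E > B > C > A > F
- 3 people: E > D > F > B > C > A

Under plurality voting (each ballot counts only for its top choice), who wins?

First-place votes: A 0, B 0, C 6, D 10, E 13, F 5.

E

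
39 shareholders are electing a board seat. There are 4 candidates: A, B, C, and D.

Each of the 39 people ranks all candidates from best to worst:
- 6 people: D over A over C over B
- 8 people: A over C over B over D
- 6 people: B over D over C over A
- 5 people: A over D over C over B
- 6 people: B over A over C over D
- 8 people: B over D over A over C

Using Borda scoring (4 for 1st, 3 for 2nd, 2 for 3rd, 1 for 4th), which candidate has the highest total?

A

A: 6×3 + 8×4 + 6×1 + 5×4 + 6×3 + 8×2 = 110
B: 6×1 + 8×2 + 6×4 + 5×1 + 6×4 + 8×4 = 107
C: 6×2 + 8×3 + 6×2 + 5×2 + 6×2 + 8×1 = 78
D: 6×4 + 8×1 + 6×3 + 5×3 + 6×1 + 8×3 = 95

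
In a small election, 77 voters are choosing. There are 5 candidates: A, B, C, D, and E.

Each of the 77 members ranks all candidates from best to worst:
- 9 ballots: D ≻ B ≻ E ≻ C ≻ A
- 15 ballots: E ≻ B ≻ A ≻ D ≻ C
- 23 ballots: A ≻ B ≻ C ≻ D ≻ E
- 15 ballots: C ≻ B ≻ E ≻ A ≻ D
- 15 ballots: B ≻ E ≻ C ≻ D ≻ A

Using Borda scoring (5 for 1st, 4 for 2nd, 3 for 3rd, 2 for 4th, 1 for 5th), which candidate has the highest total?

A: 9×1 + 15×3 + 23×5 + 15×2 + 15×1 = 214
B: 9×4 + 15×4 + 23×4 + 15×4 + 15×5 = 323
C: 9×2 + 15×1 + 23×3 + 15×5 + 15×3 = 222
D: 9×5 + 15×2 + 23×2 + 15×1 + 15×2 = 166
E: 9×3 + 15×5 + 23×1 + 15×3 + 15×4 = 230

B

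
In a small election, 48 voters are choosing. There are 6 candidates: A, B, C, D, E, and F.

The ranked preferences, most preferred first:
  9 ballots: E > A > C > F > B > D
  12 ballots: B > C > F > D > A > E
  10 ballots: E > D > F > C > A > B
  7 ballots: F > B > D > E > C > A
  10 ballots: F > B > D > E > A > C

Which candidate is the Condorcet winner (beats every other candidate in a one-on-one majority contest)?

F

F vs A: 39–9
F vs B: 36–12
F vs C: 27–21
F vs D: 38–10
F vs E: 29–19
F beats every other candidate.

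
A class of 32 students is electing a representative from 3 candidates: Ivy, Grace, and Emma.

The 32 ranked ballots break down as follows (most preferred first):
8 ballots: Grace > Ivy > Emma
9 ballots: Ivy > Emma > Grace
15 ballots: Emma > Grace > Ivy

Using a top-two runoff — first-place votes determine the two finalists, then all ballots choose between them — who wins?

Ivy

Round 1 first-place votes: Ivy 9, Grace 8, Emma 15. Emma and Ivy advance.
Runoff: Emma is ranked above Ivy on 15 ballots, Ivy above Emma on 17.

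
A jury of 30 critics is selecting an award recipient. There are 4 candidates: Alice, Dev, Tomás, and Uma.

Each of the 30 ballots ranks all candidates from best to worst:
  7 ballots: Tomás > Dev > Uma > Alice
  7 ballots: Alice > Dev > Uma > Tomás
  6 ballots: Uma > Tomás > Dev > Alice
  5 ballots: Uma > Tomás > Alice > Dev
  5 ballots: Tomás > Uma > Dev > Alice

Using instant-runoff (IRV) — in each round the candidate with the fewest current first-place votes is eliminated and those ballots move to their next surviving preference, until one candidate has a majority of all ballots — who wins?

Uma

Round 1: Alice 7, Dev 0, Tomás 12, Uma 11. Dev eliminated.
Round 2: Alice 7, Tomás 12, Uma 11. Alice eliminated.
Round 3: Tomás 12, Uma 18. Uma has a majority (≥16).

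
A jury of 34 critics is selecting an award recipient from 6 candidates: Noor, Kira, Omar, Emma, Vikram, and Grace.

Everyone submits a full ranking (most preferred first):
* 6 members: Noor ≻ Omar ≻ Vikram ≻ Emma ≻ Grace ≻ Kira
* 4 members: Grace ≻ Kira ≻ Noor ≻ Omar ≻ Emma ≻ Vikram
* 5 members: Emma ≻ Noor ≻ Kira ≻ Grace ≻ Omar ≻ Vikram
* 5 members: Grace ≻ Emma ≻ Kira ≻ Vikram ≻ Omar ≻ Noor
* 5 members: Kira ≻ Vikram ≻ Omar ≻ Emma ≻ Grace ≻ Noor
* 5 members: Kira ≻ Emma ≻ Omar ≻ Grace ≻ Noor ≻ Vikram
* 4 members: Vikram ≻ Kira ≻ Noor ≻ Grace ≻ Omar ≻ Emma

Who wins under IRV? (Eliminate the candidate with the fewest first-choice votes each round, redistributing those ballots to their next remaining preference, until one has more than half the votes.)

Round 1: Noor 6, Kira 10, Omar 0, Emma 5, Vikram 4, Grace 9. Omar eliminated.
Round 2: Noor 6, Kira 10, Emma 5, Vikram 4, Grace 9. Vikram eliminated.
Round 3: Noor 6, Kira 14, Emma 5, Grace 9. Emma eliminated.
Round 4: Noor 11, Kira 14, Grace 9. Grace eliminated.
Round 5: Noor 11, Kira 23. Kira has a majority (≥18).

Kira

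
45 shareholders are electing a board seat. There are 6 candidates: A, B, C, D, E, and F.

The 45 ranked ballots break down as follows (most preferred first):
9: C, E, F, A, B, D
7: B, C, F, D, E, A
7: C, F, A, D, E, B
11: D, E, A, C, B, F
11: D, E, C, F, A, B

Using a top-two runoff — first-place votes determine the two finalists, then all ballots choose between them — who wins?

C

Round 1 first-place votes: A 0, B 7, C 16, D 22, E 0, F 0. D and C advance.
Runoff: D is ranked above C on 22 ballots, C above D on 23.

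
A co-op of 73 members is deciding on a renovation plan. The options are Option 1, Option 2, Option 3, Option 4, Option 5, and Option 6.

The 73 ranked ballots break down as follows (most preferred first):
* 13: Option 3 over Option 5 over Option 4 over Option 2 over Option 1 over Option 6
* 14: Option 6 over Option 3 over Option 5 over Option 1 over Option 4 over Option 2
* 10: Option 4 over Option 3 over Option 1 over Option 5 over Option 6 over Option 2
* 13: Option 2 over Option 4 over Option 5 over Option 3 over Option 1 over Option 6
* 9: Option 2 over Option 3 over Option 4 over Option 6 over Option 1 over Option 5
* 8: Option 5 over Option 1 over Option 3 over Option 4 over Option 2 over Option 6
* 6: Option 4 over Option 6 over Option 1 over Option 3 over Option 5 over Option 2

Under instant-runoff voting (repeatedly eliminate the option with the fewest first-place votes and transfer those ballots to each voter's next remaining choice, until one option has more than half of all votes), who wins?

Option 3

Round 1: Option 1 0, Option 2 22, Option 3 13, Option 4 16, Option 5 8, Option 6 14. Option 1 eliminated.
Round 2: Option 2 22, Option 3 13, Option 4 16, Option 5 8, Option 6 14. Option 5 eliminated.
Round 3: Option 2 22, Option 3 21, Option 4 16, Option 6 14. Option 6 eliminated.
Round 4: Option 2 22, Option 3 35, Option 4 16. Option 4 eliminated.
Round 5: Option 2 22, Option 3 51. Option 3 has a majority (≥37).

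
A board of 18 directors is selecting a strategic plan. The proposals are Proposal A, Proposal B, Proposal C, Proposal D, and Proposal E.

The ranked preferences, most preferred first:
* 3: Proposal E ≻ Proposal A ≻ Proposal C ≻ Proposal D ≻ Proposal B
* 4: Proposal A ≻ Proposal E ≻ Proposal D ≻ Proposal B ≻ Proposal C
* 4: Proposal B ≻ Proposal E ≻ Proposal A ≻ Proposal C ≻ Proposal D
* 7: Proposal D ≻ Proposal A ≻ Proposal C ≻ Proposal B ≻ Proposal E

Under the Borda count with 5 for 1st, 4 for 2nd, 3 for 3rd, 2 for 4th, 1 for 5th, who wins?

Proposal A: 3×4 + 4×5 + 4×3 + 7×4 = 72
Proposal B: 3×1 + 4×2 + 4×5 + 7×2 = 45
Proposal C: 3×3 + 4×1 + 4×2 + 7×3 = 42
Proposal D: 3×2 + 4×3 + 4×1 + 7×5 = 57
Proposal E: 3×5 + 4×4 + 4×4 + 7×1 = 54

Proposal A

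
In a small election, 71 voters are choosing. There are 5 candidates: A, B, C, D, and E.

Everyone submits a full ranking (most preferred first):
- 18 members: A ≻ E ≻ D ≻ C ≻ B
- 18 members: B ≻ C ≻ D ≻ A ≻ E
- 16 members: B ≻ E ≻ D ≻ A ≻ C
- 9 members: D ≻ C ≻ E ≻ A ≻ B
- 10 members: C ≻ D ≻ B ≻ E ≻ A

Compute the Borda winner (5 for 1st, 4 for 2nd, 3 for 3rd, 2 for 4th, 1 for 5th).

D

A: 18×5 + 18×2 + 16×2 + 9×2 + 10×1 = 186
B: 18×1 + 18×5 + 16×5 + 9×1 + 10×3 = 227
C: 18×2 + 18×4 + 16×1 + 9×4 + 10×5 = 210
D: 18×3 + 18×3 + 16×3 + 9×5 + 10×4 = 241
E: 18×4 + 18×1 + 16×4 + 9×3 + 10×2 = 201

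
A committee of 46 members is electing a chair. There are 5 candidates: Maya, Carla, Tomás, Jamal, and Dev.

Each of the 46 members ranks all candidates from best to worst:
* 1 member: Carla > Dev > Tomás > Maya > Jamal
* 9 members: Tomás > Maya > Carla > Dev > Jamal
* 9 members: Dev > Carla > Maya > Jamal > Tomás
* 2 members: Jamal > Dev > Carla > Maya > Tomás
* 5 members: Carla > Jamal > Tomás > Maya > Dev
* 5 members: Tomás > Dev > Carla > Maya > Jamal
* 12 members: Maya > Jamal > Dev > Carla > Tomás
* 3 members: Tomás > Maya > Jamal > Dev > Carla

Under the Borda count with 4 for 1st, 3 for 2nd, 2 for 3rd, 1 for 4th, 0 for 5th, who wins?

Maya: 1×1 + 9×3 + 9×2 + 2×1 + 5×1 + 5×1 + 12×4 + 3×3 = 115
Carla: 1×4 + 9×2 + 9×3 + 2×2 + 5×4 + 5×2 + 12×1 + 3×0 = 95
Tomás: 1×2 + 9×4 + 9×0 + 2×0 + 5×2 + 5×4 + 12×0 + 3×4 = 80
Jamal: 1×0 + 9×0 + 9×1 + 2×4 + 5×3 + 5×0 + 12×3 + 3×2 = 74
Dev: 1×3 + 9×1 + 9×4 + 2×3 + 5×0 + 5×3 + 12×2 + 3×1 = 96

Maya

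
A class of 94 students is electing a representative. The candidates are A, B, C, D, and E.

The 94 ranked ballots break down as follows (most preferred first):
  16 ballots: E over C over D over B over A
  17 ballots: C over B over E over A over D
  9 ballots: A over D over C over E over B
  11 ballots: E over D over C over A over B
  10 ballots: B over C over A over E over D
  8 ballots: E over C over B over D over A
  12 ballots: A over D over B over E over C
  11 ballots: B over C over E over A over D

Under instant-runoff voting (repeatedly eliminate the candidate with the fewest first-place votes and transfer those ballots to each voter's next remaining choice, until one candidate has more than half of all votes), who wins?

Round 1: A 21, B 21, C 17, D 0, E 35. D eliminated.
Round 2: A 21, B 21, C 17, E 35. C eliminated.
Round 3: A 21, B 38, E 35. A eliminated.
Round 4: B 50, E 44. B has a majority (≥48).

B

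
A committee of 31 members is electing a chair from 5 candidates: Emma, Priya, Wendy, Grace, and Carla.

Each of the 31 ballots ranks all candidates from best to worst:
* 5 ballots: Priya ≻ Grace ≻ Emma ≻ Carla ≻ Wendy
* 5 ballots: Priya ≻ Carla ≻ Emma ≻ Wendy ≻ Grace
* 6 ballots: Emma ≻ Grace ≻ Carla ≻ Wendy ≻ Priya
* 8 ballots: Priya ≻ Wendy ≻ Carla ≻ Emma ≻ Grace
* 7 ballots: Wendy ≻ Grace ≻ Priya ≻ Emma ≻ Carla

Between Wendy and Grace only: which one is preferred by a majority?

Wendy is ranked above Grace on 20 ballots; Grace above Wendy on 11.

Wendy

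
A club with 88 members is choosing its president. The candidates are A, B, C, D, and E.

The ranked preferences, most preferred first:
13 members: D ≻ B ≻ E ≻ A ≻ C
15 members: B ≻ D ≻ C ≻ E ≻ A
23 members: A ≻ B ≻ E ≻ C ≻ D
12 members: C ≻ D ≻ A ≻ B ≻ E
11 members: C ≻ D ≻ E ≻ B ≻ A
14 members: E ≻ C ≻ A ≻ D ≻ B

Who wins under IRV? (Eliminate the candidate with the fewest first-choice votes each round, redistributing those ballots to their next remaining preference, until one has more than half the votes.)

Round 1: A 23, B 15, C 23, D 13, E 14. D eliminated.
Round 2: A 23, B 28, C 23, E 14. E eliminated.
Round 3: A 23, B 28, C 37. A eliminated.
Round 4: B 51, C 37. B has a majority (≥45).

B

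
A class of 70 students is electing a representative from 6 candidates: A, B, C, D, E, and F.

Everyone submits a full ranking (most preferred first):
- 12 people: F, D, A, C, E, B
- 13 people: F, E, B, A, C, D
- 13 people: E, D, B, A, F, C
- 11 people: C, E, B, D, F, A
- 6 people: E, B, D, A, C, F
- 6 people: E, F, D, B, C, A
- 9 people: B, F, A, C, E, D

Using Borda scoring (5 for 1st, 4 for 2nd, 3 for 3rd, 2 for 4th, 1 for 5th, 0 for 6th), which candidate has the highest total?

E

A: 12×3 + 13×2 + 13×2 + 11×0 + 6×2 + 6×0 + 9×3 = 127
B: 12×0 + 13×3 + 13×3 + 11×3 + 6×4 + 6×2 + 9×5 = 192
C: 12×2 + 13×1 + 13×0 + 11×5 + 6×1 + 6×1 + 9×2 = 122
D: 12×4 + 13×0 + 13×4 + 11×2 + 6×3 + 6×3 + 9×0 = 158
E: 12×1 + 13×4 + 13×5 + 11×4 + 6×5 + 6×5 + 9×1 = 242
F: 12×5 + 13×5 + 13×1 + 11×1 + 6×0 + 6×4 + 9×4 = 209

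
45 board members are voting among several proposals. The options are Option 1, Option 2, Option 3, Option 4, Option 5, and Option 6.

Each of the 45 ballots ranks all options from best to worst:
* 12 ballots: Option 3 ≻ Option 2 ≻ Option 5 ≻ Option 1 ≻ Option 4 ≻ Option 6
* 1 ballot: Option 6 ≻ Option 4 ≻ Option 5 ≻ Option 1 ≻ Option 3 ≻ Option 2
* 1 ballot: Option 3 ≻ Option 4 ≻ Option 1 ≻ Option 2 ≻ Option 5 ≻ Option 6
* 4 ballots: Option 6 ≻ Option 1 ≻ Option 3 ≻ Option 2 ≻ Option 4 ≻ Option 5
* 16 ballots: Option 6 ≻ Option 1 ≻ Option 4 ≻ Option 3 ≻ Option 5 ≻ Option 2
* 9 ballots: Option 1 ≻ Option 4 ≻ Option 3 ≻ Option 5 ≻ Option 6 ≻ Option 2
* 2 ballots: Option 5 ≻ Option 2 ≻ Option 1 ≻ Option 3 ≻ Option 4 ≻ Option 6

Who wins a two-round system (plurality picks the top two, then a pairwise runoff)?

Option 3

Round 1 first-place votes: Option 1 9, Option 2 0, Option 3 13, Option 4 0, Option 5 2, Option 6 21. Option 6 and Option 3 advance.
Runoff: Option 6 is ranked above Option 3 on 21 ballots, Option 3 above Option 6 on 24.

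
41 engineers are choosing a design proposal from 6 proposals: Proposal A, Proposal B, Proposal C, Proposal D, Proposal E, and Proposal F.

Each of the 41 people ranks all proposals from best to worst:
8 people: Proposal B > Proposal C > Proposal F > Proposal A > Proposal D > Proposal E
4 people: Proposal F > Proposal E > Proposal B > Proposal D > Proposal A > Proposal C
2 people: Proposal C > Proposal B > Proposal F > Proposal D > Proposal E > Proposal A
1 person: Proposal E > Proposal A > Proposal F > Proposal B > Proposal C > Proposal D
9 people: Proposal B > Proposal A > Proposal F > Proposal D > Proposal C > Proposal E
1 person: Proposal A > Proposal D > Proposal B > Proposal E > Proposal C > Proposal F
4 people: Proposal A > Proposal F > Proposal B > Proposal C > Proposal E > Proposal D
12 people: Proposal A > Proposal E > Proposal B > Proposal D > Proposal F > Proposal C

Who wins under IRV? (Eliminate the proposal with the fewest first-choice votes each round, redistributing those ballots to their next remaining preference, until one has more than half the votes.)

Round 1: Proposal A 17, Proposal B 17, Proposal C 2, Proposal D 0, Proposal E 1, Proposal F 4. Proposal D eliminated.
Round 2: Proposal A 17, Proposal B 17, Proposal C 2, Proposal E 1, Proposal F 4. Proposal E eliminated.
Round 3: Proposal A 18, Proposal B 17, Proposal C 2, Proposal F 4. Proposal C eliminated.
Round 4: Proposal A 18, Proposal B 19, Proposal F 4. Proposal F eliminated.
Round 5: Proposal A 18, Proposal B 23. Proposal B has a majority (≥21).

Proposal B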